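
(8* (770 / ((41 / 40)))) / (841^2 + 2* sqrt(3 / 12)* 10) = 246400 / 28998931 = 0.01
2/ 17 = 0.12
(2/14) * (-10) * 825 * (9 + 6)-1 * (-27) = -123561/7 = -17651.57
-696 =-696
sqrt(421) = 20.52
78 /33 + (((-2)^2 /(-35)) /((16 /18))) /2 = 3541 /1540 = 2.30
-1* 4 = -4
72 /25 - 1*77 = -1853 /25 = -74.12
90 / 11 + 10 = 200 / 11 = 18.18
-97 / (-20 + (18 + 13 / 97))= 9409 / 181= 51.98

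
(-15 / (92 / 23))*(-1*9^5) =885735 / 4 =221433.75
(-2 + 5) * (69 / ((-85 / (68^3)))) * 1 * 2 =-1531468.80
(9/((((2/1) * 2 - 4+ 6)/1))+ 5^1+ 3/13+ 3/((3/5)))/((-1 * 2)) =-305/52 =-5.87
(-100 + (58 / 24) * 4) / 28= -271 / 84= -3.23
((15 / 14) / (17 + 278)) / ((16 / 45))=0.01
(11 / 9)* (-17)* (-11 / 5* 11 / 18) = 22627 / 810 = 27.93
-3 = -3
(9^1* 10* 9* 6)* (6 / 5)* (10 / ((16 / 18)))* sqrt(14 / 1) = 65610* sqrt(14) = 245490.14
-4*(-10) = 40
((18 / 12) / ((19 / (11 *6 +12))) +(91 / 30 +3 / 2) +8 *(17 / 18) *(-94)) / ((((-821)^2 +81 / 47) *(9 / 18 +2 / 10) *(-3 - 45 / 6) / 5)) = 140553265 / 199085090274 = 0.00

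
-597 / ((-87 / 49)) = 9751 / 29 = 336.24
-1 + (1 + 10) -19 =-9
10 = 10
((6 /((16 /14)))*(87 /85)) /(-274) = -1827 /93160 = -0.02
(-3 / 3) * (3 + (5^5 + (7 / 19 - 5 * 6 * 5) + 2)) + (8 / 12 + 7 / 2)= -339287 / 114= -2976.20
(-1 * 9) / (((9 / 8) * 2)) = -4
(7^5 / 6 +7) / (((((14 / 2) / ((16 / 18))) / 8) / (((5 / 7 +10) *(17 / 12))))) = 8183800 / 189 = 43300.53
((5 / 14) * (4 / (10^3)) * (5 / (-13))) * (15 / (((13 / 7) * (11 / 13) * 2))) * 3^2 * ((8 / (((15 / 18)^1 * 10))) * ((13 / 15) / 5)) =-27 / 6875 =-0.00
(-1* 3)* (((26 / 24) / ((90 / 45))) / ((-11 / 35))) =455 / 88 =5.17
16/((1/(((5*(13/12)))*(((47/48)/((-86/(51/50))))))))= -10387/10320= -1.01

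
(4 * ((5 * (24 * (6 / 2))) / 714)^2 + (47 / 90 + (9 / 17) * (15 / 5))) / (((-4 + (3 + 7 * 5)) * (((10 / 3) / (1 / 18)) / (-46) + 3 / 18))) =-91672411 / 1133871270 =-0.08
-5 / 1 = -5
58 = 58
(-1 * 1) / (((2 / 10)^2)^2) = -625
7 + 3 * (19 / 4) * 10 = 299 / 2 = 149.50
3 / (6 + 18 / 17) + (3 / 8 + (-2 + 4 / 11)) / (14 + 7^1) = 281 / 770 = 0.36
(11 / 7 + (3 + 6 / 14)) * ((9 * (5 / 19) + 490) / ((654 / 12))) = 93550 / 2071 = 45.17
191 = 191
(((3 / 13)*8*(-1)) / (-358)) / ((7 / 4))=48 / 16289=0.00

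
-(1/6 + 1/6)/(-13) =1/39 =0.03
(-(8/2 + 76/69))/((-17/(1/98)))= 176/57477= 0.00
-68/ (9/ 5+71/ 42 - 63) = 14280/ 12497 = 1.14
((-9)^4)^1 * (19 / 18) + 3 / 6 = 6926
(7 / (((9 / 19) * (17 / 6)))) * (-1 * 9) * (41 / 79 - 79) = 4947600 / 1343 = 3683.99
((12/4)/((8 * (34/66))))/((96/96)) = 99/136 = 0.73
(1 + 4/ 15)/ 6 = 19/ 90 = 0.21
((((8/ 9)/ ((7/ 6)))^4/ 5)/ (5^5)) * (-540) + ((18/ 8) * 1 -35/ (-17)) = 6577421083/ 1530637500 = 4.30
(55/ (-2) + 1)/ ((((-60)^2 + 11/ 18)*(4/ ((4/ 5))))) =-477/ 324055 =-0.00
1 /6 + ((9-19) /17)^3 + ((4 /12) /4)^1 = 913 /19652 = 0.05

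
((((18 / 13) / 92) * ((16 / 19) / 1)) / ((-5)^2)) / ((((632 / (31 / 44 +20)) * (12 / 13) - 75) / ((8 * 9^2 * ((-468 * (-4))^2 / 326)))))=-24824831975424 / 329163793325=-75.42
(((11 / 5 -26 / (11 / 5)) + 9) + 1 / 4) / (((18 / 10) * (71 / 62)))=-0.18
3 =3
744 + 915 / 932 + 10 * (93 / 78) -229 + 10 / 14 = 44833245 / 84812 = 528.62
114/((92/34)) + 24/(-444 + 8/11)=51291/1219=42.08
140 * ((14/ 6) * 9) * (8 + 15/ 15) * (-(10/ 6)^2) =-73500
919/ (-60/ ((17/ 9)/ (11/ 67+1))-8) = -1046741/ 51232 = -20.43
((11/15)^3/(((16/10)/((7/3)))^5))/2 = 559252925/429981696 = 1.30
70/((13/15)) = 1050/13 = 80.77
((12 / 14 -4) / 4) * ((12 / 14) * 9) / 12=-99 / 196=-0.51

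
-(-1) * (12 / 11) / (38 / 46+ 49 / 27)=1863 / 4510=0.41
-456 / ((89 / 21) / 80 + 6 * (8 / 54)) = -2298240 / 4747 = -484.15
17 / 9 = 1.89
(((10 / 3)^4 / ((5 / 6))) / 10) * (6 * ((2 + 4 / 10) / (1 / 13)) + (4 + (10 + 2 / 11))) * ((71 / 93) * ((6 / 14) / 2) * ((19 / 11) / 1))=199220320 / 236313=843.04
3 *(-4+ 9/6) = -15/2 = -7.50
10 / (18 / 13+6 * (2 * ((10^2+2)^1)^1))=13 / 1593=0.01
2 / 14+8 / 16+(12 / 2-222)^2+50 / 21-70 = 1956739 / 42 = 46589.02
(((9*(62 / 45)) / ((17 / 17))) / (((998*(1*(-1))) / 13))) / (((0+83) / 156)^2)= -9807408 / 17188055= -0.57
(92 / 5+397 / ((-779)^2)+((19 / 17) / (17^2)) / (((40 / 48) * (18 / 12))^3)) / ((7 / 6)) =41149346053086 / 2608733603875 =15.77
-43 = -43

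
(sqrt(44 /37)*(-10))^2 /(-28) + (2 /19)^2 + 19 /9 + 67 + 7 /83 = 4537010003 /69843753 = 64.96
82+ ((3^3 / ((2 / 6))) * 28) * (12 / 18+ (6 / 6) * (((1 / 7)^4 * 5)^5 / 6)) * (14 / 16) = 9151684420256807755 / 6513654391641796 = 1405.00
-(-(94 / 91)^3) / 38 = 415292 / 14317849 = 0.03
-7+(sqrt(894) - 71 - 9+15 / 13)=-1116 / 13+sqrt(894)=-55.95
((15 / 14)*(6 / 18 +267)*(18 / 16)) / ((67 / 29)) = 523305 / 3752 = 139.47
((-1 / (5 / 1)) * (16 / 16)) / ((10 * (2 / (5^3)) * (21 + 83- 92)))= -5 / 48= -0.10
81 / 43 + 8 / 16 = 205 / 86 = 2.38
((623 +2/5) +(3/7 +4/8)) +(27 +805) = 101943/70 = 1456.33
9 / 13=0.69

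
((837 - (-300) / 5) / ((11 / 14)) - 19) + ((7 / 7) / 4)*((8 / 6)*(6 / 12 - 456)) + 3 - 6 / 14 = 449699 / 462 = 973.37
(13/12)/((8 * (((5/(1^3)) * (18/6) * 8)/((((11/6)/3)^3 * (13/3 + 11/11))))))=17303/12597120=0.00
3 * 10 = 30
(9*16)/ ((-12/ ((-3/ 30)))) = 6/ 5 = 1.20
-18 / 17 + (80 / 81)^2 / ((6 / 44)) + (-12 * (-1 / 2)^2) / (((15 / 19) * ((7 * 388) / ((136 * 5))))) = 1168530068 / 227200869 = 5.14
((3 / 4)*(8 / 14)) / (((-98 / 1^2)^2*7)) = 3 / 470596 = 0.00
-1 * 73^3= -389017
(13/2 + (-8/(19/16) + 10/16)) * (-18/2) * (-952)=63189/19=3325.74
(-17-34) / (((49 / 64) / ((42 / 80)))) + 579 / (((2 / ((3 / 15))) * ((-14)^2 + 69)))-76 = -2054467 / 18550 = -110.75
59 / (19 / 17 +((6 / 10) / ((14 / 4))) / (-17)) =35105 / 659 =53.27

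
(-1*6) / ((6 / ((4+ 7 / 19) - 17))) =240 / 19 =12.63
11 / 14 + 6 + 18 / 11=1297 / 154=8.42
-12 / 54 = -2 / 9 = -0.22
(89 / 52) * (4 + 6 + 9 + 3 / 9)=2581 / 78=33.09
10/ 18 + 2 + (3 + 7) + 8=185/ 9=20.56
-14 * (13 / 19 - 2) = 350 / 19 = 18.42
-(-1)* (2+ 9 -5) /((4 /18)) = 27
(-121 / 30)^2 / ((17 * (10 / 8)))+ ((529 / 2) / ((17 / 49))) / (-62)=-27345641 / 2371500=-11.53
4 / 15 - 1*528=-7916 / 15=-527.73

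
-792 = -792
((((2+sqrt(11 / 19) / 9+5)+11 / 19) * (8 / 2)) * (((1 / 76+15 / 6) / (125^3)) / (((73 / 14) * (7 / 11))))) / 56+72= 2101 * sqrt(209) / 12970617187500+25941234450636 / 360294921875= 72.00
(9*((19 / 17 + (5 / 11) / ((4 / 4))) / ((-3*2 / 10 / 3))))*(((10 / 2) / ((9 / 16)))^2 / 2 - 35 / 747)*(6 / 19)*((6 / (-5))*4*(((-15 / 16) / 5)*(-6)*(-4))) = -330326640 / 17347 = -19042.29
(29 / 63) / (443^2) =29 / 12363687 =0.00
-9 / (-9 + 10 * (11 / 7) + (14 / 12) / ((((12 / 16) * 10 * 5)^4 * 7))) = -5980078125 / 4461328181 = -1.34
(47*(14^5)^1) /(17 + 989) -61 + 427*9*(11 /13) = 185169672 /6539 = 28317.74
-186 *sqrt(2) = -263.04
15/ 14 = 1.07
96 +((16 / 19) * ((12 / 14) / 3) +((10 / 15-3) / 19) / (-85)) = 3264049 / 33915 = 96.24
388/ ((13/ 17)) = 6596/ 13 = 507.38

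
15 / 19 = 0.79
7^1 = 7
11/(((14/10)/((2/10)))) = 11/7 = 1.57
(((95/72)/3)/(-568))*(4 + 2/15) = -589/184032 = -0.00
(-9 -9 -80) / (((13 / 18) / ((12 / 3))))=-7056 / 13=-542.77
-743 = -743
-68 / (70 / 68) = -2312 / 35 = -66.06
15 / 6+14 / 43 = 243 / 86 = 2.83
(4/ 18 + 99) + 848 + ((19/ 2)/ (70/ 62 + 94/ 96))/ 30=133735829/ 141165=947.37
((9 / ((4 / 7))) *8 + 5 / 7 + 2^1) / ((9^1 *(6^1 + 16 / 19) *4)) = 17119 / 32760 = 0.52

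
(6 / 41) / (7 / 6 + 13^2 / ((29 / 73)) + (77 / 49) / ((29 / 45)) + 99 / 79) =577332 / 1697467117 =0.00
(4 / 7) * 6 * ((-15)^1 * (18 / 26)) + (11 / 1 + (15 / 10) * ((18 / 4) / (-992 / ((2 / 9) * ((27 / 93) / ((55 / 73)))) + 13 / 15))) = -113602842371 / 4617067364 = -24.60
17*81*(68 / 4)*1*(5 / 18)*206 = 1339515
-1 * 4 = -4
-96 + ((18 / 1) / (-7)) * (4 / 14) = -96.73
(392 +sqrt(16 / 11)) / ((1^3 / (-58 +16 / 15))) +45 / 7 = -2342701 / 105-3416*sqrt(11) / 165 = -22380.10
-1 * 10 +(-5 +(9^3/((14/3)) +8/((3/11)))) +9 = 7541/42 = 179.55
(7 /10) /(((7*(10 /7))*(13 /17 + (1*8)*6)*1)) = 119 /82900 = 0.00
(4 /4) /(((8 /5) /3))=15 /8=1.88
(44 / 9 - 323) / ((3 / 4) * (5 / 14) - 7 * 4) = 160328 / 13977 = 11.47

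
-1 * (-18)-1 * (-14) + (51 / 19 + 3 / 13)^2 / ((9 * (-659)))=1286500192 / 40204931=32.00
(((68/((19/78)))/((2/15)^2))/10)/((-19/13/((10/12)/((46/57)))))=-1939275/1748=-1109.43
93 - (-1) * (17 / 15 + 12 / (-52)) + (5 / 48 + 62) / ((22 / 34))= 197477 / 1040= 189.88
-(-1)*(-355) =-355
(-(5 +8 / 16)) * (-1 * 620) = 3410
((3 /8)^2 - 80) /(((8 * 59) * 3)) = -5111 /90624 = -0.06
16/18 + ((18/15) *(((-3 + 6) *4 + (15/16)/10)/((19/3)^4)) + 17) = 1679380849/93831120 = 17.90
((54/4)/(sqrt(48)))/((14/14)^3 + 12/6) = 0.65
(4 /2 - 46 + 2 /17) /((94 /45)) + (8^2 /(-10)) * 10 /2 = -53.01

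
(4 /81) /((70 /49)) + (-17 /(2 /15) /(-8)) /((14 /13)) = 1345711 /90720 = 14.83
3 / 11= 0.27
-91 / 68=-1.34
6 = 6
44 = 44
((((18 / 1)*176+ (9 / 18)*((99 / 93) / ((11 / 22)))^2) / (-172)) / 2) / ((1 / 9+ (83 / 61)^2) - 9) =51014229057 / 38955853268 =1.31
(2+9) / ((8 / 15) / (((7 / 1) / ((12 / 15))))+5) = 5775 / 2657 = 2.17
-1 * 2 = -2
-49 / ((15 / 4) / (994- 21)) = -190708 / 15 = -12713.87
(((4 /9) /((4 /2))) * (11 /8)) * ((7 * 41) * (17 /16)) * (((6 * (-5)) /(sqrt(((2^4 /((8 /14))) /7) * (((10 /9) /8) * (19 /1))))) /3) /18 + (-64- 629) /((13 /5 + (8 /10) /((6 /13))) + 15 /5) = -189 /2- 53669 * sqrt(95) /32832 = -110.43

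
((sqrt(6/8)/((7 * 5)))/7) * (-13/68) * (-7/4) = 13 * sqrt(3)/19040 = 0.00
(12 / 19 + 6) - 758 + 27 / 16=-227903 / 304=-749.68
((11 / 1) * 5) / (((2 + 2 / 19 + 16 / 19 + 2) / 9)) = 9405 / 94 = 100.05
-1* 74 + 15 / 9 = -217 / 3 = -72.33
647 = 647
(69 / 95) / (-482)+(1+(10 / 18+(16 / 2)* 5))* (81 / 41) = 154126311 / 1877390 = 82.10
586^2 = 343396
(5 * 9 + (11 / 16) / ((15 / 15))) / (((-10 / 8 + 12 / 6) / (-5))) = -3655 / 12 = -304.58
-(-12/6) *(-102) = -204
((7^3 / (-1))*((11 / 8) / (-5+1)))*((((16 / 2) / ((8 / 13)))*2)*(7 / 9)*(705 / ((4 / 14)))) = 564799235 / 96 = 5883325.36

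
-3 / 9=-1 / 3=-0.33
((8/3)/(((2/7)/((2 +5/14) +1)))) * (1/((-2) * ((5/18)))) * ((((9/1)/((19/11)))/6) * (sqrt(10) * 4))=-18612 * sqrt(10)/95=-619.54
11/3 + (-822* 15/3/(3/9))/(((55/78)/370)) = -213506159/33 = -6469883.61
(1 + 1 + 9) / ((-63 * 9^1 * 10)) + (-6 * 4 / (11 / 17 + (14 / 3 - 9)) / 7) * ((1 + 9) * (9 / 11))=3185959 / 418770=7.61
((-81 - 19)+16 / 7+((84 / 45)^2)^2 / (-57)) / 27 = -1978070092 / 545383125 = -3.63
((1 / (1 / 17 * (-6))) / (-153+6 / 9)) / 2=17 / 1828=0.01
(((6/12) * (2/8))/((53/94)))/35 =47/7420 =0.01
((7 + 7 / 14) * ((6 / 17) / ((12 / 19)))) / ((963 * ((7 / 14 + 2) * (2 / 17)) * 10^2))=19 / 128400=0.00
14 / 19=0.74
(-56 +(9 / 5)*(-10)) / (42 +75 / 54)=-1332 / 781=-1.71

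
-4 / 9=-0.44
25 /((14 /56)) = 100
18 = 18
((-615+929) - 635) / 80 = -321 / 80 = -4.01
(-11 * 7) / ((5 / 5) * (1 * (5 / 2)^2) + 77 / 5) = -1540 / 433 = -3.56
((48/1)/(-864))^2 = 1/324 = 0.00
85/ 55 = 17/ 11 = 1.55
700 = 700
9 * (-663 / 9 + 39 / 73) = -48048 / 73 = -658.19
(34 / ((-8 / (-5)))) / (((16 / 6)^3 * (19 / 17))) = 39015 / 38912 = 1.00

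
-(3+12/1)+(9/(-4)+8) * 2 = -7/2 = -3.50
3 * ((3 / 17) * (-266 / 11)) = -2394 / 187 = -12.80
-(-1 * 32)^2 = -1024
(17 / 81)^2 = 289 / 6561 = 0.04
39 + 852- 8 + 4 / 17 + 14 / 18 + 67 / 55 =7449221 / 8415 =885.23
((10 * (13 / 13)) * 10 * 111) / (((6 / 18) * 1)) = 33300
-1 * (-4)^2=-16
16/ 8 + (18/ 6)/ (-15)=9/ 5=1.80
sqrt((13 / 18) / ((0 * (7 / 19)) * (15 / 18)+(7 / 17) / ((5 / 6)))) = sqrt(23205) / 126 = 1.21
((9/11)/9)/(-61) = -1/671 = -0.00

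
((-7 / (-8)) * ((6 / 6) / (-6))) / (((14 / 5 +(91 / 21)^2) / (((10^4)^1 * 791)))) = -51909375 / 971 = -53459.71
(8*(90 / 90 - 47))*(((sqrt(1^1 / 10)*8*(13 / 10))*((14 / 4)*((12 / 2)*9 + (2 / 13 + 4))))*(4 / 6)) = -1298304*sqrt(10) / 25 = -164223.91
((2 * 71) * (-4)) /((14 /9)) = -2556 /7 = -365.14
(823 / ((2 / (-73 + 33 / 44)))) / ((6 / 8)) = -237847 / 6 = -39641.17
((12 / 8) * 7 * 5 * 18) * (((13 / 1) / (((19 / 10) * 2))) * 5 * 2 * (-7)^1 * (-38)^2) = -326781000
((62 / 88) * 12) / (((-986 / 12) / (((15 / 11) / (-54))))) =155 / 59653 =0.00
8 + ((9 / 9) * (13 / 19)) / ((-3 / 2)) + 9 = 943 / 57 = 16.54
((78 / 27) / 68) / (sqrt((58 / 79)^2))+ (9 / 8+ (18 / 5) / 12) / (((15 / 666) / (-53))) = -371959493 / 110925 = -3353.25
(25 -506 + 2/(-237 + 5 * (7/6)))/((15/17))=-545.14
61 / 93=0.66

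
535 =535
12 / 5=2.40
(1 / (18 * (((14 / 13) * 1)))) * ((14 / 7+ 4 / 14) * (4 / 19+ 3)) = 3172 / 8379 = 0.38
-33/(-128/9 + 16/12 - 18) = 297/278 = 1.07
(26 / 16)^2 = 169 / 64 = 2.64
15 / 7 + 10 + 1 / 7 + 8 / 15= 1346 / 105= 12.82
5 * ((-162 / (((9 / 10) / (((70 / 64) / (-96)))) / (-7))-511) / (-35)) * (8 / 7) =19213 / 224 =85.77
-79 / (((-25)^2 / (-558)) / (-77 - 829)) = -39938292 / 625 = -63901.27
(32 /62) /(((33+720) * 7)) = 16 /163401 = 0.00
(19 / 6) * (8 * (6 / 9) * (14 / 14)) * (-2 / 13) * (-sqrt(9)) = 304 / 39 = 7.79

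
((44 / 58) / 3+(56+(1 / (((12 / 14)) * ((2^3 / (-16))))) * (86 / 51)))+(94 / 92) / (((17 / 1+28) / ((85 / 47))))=52.36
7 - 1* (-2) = 9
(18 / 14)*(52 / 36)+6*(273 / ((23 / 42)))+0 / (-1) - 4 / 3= 1444969 / 483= 2991.65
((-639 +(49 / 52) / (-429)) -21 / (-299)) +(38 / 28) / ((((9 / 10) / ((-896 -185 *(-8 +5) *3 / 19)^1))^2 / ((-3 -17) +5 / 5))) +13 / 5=-10086636989619427 / 484864380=-20803006.79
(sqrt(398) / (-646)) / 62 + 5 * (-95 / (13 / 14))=-6650 / 13 - sqrt(398) / 40052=-511.54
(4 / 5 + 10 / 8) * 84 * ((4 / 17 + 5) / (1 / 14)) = 1072806 / 85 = 12621.25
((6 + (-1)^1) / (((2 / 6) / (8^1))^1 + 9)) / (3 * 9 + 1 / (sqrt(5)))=0.02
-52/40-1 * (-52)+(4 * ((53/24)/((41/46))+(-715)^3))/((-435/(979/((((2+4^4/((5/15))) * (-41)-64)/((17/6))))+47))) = 157679727.05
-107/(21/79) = -8453/21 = -402.52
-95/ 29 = -3.28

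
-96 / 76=-24 / 19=-1.26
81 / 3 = 27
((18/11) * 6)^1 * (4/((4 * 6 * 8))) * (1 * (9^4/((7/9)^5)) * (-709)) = -2472130140309/739508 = -3342939.01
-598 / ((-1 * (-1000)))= -299 / 500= -0.60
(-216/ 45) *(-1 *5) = 24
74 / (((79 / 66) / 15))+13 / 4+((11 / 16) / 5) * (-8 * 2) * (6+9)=897.59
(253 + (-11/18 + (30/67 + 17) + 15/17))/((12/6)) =5550281/41004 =135.36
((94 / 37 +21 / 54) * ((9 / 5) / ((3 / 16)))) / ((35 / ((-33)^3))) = -186968232 / 6475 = -28875.40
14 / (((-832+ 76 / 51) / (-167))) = 59619 / 21178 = 2.82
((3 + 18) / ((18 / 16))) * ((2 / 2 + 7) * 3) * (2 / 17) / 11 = 896 / 187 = 4.79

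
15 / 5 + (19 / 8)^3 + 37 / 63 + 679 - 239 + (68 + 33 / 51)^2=5169.40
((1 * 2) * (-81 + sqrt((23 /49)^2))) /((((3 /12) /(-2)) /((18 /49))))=1136448 /2401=473.32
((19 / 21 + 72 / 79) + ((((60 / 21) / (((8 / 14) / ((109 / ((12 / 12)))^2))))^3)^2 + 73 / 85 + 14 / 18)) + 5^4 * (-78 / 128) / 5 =1189883772609344597714497588676138569 / 27074880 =43947887215357726339488770000.00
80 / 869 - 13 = -11217 / 869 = -12.91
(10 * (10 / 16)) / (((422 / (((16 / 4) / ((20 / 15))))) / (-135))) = -10125 / 1688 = -6.00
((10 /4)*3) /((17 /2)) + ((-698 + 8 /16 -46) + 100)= -642.62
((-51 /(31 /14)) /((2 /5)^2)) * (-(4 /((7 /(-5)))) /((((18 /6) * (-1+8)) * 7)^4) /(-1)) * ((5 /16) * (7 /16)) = 10625 /88231102848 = 0.00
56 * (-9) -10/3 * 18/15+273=-235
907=907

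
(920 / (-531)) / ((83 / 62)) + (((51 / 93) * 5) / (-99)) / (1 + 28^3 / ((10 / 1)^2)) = -107241784445 / 82854287109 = -1.29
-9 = -9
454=454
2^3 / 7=8 / 7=1.14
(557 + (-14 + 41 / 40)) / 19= 21761 / 760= 28.63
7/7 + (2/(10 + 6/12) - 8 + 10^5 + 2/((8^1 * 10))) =83994301/840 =99993.22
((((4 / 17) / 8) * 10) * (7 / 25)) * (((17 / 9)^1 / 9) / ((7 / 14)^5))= 224 / 405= 0.55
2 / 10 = 1 / 5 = 0.20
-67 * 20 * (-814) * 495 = 539926200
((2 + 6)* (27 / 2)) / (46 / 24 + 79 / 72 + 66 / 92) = 178848 / 6179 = 28.94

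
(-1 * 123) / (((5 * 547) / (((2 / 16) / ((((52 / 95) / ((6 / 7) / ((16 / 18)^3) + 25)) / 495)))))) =-54355266405 / 407773184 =-133.30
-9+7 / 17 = -146 / 17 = -8.59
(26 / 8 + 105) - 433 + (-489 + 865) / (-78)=-51413 / 156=-329.57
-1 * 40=-40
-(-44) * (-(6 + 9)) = -660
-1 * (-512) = 512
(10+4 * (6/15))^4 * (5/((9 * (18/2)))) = 11316496/10125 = 1117.68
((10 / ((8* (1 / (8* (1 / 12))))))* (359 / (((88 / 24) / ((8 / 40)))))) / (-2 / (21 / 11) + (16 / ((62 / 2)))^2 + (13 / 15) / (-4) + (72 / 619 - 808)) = -14948806670 / 741002551113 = -0.02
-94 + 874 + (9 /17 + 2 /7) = 92917 /119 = 780.82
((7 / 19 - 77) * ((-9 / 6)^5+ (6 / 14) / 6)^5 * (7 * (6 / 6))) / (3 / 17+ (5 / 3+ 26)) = 1801121664536244375 / 3881467641856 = 464031.09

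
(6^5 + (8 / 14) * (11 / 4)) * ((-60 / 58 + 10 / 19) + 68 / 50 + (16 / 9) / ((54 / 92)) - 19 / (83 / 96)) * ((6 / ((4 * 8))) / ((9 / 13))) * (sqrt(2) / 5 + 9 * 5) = -1779083377964243 / 1037224440 - 1779083377964243 * sqrt(2) / 233375499000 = -1726015.65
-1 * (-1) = 1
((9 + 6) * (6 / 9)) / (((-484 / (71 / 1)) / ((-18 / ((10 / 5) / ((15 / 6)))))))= 15975 / 484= 33.01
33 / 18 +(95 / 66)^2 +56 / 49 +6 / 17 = 2799677 / 518364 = 5.40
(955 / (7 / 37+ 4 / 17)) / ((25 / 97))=11653483 / 1335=8729.20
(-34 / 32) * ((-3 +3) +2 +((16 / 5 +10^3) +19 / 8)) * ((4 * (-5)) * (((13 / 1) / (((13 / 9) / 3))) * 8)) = 18499077 / 4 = 4624769.25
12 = 12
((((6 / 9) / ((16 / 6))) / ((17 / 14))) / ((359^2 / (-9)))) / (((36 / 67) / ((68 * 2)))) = -469 / 128881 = -0.00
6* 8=48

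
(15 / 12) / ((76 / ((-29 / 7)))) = -145 / 2128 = -0.07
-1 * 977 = -977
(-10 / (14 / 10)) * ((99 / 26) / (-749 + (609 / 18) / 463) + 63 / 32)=-42488617725 / 3029235664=-14.03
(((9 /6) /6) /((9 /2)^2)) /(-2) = -1 /162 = -0.01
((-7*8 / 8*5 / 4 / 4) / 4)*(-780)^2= -1330875 / 4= -332718.75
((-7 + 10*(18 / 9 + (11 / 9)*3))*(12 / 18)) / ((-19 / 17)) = -5066 / 171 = -29.63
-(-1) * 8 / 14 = 4 / 7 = 0.57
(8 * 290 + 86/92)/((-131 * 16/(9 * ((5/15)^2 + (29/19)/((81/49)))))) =-21245837/2060892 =-10.31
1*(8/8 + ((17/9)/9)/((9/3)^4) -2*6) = -72154/6561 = -11.00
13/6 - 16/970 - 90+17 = -206173/2910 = -70.85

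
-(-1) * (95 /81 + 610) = 49505 /81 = 611.17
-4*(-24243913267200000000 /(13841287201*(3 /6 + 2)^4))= 2482576718561280000 /13841287201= 179360248.98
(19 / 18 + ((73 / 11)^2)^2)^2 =261577539751431289 / 69452277444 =3766291.75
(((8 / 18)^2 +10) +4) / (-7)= -1150 / 567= -2.03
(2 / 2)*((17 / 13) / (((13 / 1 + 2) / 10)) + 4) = 190 / 39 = 4.87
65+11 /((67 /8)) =66.31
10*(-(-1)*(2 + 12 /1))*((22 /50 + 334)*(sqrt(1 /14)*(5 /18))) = 929*sqrt(14) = 3476.00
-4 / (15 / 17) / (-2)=34 / 15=2.27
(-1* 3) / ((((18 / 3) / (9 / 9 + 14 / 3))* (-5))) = 17 / 30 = 0.57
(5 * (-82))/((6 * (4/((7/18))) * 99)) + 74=1580981/21384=73.93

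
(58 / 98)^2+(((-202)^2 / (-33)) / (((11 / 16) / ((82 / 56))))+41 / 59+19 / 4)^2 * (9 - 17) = -121707004958842064191 / 2202619242978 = -55255580.53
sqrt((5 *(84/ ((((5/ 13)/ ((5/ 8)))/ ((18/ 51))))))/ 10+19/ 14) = 5.04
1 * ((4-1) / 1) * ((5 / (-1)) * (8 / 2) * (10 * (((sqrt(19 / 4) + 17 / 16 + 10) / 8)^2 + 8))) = -12271275 / 2048-13275 * sqrt(19) / 128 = -6443.90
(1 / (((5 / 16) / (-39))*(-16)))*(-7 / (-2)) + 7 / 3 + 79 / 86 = 30.55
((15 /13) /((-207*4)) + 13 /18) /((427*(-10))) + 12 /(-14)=-39403999 /45962280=-0.86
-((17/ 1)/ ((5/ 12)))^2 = -41616/ 25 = -1664.64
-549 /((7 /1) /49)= -3843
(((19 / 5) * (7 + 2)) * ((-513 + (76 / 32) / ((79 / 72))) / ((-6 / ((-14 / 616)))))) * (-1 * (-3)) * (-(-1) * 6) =-5175657 / 4345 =-1191.18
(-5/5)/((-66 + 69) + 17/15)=-15/62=-0.24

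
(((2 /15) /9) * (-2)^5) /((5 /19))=-1216 /675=-1.80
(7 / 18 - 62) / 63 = -0.98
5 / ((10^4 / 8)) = 1 / 250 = 0.00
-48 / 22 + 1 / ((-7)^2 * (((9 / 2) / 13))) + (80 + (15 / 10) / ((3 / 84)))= 581524 / 4851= 119.88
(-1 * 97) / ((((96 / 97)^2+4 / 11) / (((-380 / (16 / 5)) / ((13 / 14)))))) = 33381014975 / 3614312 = 9235.79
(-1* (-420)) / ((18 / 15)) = 350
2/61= 0.03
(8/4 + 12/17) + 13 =15.71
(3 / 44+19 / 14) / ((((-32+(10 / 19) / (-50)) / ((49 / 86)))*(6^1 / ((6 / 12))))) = -291935 / 138085728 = -0.00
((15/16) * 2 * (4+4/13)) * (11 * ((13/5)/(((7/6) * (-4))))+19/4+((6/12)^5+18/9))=5.27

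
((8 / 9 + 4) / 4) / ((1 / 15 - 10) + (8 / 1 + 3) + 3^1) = 55 / 183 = 0.30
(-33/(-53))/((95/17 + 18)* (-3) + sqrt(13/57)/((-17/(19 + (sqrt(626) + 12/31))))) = -991287/(31853* sqrt(741) + 1643* sqrt(463866) + 112662153) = -0.01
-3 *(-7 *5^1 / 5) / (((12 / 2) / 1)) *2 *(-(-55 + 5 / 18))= 6895 / 18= 383.06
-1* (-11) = 11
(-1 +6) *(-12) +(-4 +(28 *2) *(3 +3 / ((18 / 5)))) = 452 / 3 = 150.67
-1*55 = -55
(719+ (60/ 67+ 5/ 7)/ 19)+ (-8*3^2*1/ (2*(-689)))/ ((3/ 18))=4416874172/ 6139679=719.40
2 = 2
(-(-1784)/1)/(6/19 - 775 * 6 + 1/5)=-169480/441701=-0.38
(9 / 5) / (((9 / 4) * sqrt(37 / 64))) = 32 * sqrt(37) / 185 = 1.05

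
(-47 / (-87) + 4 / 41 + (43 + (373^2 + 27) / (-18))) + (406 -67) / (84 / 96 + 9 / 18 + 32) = -7311579682 / 952389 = -7677.09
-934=-934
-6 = -6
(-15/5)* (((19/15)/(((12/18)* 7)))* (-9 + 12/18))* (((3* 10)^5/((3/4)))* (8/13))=12312000000/91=135296703.30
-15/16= -0.94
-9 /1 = -9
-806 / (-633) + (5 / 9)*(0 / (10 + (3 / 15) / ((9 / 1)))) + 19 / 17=25729 / 10761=2.39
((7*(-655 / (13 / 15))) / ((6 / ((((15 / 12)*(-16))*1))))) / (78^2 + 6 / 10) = 1146250 / 395499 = 2.90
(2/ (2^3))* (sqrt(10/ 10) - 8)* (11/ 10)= -77/ 40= -1.92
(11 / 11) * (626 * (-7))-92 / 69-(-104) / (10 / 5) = -12994 / 3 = -4331.33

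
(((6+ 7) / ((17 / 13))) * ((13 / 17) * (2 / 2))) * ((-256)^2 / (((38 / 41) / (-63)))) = -185953517568 / 5491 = -33865146.16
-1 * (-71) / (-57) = -71 / 57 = -1.25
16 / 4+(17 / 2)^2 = 305 / 4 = 76.25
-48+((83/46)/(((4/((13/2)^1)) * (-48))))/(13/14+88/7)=-48.00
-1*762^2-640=-581284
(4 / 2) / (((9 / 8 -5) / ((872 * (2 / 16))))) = -1744 / 31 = -56.26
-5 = -5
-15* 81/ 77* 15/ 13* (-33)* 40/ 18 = 121500/ 91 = 1335.16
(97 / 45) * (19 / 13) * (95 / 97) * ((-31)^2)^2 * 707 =235707494267 / 117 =2014593968.09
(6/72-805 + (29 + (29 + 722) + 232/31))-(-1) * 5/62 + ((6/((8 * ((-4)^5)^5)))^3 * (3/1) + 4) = -113426228634728043667464102564090277478609639710061/8494978266985873212058918090163395051750107906048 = -13.35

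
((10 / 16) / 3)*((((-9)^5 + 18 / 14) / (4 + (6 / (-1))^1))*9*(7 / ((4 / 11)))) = 34100055 / 32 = 1065626.72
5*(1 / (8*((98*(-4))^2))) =5 / 1229312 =0.00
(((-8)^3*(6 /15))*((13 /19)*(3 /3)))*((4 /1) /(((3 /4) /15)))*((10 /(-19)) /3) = 2129920 /1083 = 1966.69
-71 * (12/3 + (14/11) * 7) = -10082/11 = -916.55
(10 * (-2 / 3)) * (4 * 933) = -24880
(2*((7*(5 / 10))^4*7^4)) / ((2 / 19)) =109531219 / 16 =6845701.19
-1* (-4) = 4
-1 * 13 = -13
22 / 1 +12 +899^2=808235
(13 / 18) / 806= 1 / 1116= 0.00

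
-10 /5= -2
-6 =-6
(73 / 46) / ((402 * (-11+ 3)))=-73 / 147936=-0.00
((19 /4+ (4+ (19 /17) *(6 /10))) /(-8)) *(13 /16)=-41639 /43520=-0.96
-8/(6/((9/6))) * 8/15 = -16/15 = -1.07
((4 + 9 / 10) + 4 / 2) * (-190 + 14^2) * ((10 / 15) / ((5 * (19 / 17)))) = 2346 / 475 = 4.94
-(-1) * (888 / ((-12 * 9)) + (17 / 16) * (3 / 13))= -14933 / 1872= -7.98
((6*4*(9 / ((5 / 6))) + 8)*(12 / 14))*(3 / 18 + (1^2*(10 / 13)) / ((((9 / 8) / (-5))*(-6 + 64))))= 976616 / 39585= 24.67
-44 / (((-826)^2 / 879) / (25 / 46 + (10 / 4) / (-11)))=-70320 / 3923087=-0.02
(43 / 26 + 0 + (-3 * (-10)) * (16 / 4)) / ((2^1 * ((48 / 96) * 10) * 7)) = 3163 / 1820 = 1.74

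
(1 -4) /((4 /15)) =-45 /4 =-11.25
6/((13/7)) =42/13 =3.23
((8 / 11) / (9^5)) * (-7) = -56 / 649539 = -0.00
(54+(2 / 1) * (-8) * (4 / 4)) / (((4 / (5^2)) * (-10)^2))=19 / 8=2.38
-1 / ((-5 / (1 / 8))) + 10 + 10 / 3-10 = 403 / 120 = 3.36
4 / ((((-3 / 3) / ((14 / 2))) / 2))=-56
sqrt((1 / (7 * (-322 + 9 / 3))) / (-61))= sqrt(136213) / 136213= 0.00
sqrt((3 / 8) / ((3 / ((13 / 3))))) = sqrt(78) / 12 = 0.74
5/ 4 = 1.25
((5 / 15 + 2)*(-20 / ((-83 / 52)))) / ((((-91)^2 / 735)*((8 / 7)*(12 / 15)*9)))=6125 / 19422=0.32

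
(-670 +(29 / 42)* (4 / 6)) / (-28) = 42181 / 1764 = 23.91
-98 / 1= -98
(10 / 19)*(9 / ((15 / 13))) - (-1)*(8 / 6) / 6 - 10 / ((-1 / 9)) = 16130 / 171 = 94.33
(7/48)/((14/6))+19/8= 39/16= 2.44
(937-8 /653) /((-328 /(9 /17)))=-1.51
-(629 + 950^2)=-903129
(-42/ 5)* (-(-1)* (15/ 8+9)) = -1827/ 20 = -91.35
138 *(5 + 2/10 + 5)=7038/5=1407.60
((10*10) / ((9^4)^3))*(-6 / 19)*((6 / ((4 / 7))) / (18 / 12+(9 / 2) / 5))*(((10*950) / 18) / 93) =-218750 / 78797840678199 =-0.00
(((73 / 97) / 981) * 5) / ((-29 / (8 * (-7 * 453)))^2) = 26098936640 / 8891893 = 2935.14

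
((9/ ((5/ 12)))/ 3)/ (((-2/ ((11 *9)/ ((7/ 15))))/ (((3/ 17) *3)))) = -48114/ 119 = -404.32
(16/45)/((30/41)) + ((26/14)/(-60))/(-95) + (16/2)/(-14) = -30587/359100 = -0.09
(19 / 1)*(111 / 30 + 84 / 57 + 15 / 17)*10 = 19561 / 17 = 1150.65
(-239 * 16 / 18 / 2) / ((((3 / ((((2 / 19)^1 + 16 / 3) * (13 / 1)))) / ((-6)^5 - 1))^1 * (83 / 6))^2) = -3756229972661566400 / 201441249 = -18646776622.51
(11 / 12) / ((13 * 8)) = 11 / 1248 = 0.01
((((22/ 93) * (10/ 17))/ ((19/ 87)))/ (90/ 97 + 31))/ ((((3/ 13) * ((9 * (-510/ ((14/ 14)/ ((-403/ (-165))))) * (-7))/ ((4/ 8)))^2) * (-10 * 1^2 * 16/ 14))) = -3744103/ 12188613107951961408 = -0.00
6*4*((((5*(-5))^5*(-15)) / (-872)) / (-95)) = 87890625 / 2071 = 42438.74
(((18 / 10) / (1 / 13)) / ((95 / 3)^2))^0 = 1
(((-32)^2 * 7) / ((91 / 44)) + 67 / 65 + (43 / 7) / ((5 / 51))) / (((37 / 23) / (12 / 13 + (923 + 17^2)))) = 582415898832 / 218855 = 2661195.31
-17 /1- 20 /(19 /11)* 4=-1203 /19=-63.32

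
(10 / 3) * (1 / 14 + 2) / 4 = 1.73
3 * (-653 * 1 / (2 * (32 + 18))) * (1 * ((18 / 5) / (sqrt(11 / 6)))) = -17631 * sqrt(66) / 2750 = -52.09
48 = 48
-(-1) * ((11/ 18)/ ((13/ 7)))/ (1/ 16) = 616/ 117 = 5.26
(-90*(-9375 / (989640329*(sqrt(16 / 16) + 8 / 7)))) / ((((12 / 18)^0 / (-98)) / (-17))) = 38587500 / 58214137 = 0.66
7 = 7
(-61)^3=-226981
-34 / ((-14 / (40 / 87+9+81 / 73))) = 1141142 / 44457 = 25.67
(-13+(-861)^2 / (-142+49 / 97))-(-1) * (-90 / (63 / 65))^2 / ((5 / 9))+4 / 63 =6905663662 / 672525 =10268.26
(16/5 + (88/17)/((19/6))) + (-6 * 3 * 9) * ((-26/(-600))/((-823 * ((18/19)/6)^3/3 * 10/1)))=5.48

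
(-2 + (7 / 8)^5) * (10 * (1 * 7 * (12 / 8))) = -5116545 / 32768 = -156.14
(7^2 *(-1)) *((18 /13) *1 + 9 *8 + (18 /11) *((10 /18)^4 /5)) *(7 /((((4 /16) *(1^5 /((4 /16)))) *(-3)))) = 2625107968 /312741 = 8393.87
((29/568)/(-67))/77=-29/2930312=-0.00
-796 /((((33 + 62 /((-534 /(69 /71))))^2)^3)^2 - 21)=-3226215193341077483143678122348259919324706198556 /6487802500360909728128402148710309090157203611093243824360751915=-0.00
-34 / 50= -0.68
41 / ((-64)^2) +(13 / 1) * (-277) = -3600.99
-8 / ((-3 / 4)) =32 / 3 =10.67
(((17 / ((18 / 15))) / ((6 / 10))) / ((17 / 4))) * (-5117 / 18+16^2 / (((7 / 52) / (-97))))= -581964275 / 567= -1026392.02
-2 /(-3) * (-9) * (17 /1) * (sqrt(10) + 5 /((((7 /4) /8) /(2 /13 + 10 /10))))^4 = -3676729851802200 /68574961 - 5721279552000 * sqrt(10) /753571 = -77624934.16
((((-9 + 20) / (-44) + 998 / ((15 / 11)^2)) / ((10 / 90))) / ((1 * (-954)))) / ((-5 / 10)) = 482807 / 47700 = 10.12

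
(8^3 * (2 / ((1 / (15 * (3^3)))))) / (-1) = -414720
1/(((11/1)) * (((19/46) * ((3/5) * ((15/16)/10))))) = 3.91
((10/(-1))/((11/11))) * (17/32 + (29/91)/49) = -383655/71344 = -5.38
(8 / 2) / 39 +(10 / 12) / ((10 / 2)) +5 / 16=121 / 208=0.58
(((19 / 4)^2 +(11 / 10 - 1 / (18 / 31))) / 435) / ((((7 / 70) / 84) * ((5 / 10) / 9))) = 110579 / 145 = 762.61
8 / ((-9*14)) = -4 / 63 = -0.06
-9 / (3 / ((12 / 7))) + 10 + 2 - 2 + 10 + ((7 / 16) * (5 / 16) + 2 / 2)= 28661 / 1792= 15.99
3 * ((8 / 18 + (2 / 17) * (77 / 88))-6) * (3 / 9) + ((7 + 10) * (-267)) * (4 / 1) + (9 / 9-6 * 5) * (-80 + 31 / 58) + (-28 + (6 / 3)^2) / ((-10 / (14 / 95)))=-4609513309 / 290700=-15856.60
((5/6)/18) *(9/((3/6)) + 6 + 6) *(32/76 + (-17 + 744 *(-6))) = -236475/38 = -6223.03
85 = 85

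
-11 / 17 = -0.65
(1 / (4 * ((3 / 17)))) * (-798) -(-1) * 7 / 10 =-5649 / 5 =-1129.80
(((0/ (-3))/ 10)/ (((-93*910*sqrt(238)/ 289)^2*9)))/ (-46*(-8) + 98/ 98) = 0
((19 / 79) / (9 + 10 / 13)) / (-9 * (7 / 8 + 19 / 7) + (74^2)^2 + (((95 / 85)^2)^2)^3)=8058830785362054152 / 9815950550279005286879098039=0.00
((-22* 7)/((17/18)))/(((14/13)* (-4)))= 1287/34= 37.85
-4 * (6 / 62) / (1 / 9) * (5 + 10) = -1620 / 31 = -52.26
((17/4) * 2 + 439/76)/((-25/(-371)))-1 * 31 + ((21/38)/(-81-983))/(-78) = 180.86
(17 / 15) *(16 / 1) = 272 / 15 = 18.13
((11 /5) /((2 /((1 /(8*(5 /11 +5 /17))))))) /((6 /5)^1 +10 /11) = 22627 /259840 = 0.09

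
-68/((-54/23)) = 782/27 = 28.96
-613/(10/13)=-796.90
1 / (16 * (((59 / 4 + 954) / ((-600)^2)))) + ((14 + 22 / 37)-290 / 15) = 63614 / 3441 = 18.49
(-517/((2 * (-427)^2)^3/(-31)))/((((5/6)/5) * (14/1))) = 48081/339433949299048184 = 0.00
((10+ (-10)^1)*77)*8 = 0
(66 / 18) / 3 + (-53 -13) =-583 / 9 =-64.78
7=7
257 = 257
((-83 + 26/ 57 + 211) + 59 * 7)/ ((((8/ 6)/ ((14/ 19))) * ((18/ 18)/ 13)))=2808533/ 722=3889.93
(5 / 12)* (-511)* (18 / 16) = -7665 / 32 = -239.53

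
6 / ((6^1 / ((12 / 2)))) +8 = 14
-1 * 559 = -559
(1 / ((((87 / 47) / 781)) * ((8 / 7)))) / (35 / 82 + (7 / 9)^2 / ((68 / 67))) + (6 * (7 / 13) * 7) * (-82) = -37161056307 / 24881246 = -1493.54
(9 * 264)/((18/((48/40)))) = 792/5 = 158.40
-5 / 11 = -0.45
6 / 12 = 1 / 2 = 0.50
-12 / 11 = -1.09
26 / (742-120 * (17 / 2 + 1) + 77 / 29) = -754 / 11465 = -0.07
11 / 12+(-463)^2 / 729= 860149 / 2916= 294.98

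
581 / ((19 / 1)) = 30.58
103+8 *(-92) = -633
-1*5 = -5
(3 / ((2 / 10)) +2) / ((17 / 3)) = 3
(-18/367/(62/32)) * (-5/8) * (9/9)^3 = 180/11377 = 0.02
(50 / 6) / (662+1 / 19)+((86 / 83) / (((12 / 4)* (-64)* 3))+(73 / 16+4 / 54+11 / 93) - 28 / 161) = 984424608953 / 214390840608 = 4.59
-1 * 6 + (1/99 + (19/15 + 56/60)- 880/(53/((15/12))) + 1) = -617693/26235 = -23.54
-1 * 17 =-17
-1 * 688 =-688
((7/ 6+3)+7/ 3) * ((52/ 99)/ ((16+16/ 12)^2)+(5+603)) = 347777/ 88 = 3952.01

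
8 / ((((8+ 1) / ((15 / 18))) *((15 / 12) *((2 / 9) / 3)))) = 8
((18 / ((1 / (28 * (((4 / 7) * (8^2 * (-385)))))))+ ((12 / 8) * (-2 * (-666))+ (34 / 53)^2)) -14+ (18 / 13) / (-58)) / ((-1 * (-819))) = -7512851753117 / 867315267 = -8662.19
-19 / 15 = -1.27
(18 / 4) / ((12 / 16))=6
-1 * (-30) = 30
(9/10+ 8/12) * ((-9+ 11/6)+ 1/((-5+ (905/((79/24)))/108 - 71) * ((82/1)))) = -4327598837/385427880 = -11.23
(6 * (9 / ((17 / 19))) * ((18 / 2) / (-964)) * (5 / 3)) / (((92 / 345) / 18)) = -1038825 / 16388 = -63.39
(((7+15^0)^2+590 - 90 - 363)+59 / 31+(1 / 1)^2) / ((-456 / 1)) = -2107 / 4712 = -0.45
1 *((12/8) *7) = 21/2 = 10.50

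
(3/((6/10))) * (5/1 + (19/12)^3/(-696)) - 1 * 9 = 19208713/1202688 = 15.97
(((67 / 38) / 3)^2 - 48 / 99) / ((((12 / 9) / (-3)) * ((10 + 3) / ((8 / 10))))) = 19933 / 1032460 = 0.02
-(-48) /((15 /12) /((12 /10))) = 46.08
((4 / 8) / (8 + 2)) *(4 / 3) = 1 / 15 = 0.07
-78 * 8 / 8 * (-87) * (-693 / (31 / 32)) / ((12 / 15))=-188107920 / 31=-6067997.42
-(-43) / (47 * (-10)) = -43 / 470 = -0.09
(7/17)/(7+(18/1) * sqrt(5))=-49/26707+126 * sqrt(5)/26707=0.01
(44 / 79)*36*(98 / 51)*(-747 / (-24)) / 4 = 402633 / 1343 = 299.80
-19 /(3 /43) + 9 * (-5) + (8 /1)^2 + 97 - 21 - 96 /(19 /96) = -662.39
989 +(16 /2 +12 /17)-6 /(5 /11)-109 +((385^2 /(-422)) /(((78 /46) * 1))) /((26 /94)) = 2302374647 /18186090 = 126.60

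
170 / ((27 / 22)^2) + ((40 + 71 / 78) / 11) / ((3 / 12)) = 13316866 / 104247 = 127.74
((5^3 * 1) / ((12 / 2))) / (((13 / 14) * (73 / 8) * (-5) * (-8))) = 175 / 2847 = 0.06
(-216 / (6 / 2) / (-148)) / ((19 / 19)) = 18 / 37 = 0.49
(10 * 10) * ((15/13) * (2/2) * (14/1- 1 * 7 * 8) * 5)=-315000/13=-24230.77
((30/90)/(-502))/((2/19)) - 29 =-87367/3012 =-29.01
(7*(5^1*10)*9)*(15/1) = 47250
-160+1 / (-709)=-113441 / 709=-160.00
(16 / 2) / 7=1.14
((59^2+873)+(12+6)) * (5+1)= 26232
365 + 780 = 1145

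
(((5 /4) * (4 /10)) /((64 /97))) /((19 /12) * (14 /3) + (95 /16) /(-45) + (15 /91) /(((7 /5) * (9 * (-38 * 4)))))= 10565919 /101179880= 0.10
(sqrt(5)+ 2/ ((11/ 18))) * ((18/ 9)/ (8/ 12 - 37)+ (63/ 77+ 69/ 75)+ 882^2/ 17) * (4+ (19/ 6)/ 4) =67042497554 * sqrt(5)/ 305745+ 804509970648/ 1121065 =1207945.81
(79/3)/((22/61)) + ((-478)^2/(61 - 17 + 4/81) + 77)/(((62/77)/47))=560900942083/1825032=307337.59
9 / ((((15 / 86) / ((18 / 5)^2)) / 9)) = 6018.62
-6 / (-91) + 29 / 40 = 2879 / 3640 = 0.79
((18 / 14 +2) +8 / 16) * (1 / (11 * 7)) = 53 / 1078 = 0.05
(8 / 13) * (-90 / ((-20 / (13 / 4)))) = 9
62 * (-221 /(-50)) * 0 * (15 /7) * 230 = 0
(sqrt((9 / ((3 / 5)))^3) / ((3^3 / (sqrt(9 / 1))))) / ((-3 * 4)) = -5 * sqrt(15) / 36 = -0.54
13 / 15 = 0.87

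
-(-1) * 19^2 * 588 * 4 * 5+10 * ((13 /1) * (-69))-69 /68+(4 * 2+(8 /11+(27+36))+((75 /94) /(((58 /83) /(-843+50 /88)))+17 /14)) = 120909430759423 /28546672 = 4235500.05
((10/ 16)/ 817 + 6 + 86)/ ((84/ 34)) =3407463/ 91504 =37.24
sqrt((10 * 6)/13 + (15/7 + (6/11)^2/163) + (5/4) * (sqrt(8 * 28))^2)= sqrt(7634173696513)/163163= 16.93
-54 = -54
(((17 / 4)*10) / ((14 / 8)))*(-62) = -1505.71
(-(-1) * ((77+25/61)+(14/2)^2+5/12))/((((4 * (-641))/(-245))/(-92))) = -523136495/469212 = -1114.93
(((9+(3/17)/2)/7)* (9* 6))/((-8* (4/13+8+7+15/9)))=-325377/630224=-0.52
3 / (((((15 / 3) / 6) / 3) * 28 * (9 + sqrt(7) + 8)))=153 / 6580 - 9 * sqrt(7) / 6580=0.02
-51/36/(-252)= 0.01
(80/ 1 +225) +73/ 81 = 24778/ 81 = 305.90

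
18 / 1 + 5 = 23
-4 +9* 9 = 77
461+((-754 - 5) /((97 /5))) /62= 2768659 /6014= 460.37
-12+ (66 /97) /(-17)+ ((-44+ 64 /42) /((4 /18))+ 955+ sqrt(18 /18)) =8689768 /11543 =752.82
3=3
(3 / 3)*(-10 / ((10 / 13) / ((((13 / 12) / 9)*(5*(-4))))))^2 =714025 / 729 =979.46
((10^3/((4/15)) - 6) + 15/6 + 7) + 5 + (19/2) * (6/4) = 15091/4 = 3772.75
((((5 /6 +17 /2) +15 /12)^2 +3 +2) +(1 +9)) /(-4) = -18289 /576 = -31.75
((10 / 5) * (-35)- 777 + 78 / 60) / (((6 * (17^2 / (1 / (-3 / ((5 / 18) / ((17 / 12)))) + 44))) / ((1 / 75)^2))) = -9474659 / 2487206250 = -0.00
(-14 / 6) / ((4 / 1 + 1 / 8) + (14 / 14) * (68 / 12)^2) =-168 / 2609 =-0.06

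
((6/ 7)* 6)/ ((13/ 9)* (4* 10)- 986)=-162/ 29239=-0.01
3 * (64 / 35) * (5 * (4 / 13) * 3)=2304 / 91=25.32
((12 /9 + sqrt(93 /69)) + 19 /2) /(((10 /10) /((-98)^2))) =9604 * sqrt(713) /23 + 312130 /3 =115193.18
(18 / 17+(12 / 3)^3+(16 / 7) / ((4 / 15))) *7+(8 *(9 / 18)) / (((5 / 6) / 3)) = 45034 / 85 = 529.81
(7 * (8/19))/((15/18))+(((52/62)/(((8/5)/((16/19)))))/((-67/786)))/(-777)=181089448/51104585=3.54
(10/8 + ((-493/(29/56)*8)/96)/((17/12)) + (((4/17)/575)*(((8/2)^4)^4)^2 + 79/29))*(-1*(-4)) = 8559289250201172957699/283475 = 30194159097631794.54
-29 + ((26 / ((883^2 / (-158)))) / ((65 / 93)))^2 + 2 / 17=-7462141166123027 / 258363848106425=-28.88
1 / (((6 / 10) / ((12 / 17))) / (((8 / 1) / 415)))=32 / 1411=0.02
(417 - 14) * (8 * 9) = 29016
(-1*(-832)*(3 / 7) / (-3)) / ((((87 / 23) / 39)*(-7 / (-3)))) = -746304 / 1421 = -525.20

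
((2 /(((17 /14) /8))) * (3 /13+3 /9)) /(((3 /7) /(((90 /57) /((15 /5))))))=344960 /37791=9.13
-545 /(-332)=545 /332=1.64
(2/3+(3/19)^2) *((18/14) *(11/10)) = 3531/3610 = 0.98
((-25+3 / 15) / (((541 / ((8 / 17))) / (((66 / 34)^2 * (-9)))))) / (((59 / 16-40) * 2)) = -77780736 / 7721295365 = -0.01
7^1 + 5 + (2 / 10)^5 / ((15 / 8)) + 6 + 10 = 1312508 / 46875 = 28.00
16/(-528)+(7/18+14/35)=751/990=0.76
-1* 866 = -866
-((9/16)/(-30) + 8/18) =-613/1440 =-0.43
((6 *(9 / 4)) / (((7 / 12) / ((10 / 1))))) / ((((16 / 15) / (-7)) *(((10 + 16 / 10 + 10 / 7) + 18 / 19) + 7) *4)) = -4039875 / 223184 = -18.10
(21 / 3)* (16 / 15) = 112 / 15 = 7.47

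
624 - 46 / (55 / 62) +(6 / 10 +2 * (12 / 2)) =32161 / 55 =584.75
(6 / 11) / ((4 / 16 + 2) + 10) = 24 / 539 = 0.04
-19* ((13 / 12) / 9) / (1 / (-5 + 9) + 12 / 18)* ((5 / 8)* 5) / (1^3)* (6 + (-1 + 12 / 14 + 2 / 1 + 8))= -228475 / 1848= -123.63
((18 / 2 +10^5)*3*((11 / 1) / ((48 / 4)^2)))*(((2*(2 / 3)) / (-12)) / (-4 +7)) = -1100099 / 1296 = -848.84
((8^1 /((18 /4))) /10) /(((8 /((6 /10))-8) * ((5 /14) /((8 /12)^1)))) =14 /225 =0.06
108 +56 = 164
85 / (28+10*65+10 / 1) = 0.12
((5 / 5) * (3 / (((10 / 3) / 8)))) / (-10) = -18 / 25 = -0.72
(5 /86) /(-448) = -5 /38528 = -0.00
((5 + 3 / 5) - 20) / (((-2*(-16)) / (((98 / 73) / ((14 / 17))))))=-1071 / 1460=-0.73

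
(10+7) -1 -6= 10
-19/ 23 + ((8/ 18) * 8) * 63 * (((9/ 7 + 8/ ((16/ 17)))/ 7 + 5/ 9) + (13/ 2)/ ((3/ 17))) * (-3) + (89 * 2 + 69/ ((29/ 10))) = -362274175/ 14007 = -25863.79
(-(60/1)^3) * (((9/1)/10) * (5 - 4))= -194400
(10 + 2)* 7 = 84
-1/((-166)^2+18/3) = -1/27562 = -0.00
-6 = -6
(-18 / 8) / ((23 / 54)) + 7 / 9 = -1865 / 414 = -4.50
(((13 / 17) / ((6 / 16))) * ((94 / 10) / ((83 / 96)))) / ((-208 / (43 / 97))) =-32336 / 684335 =-0.05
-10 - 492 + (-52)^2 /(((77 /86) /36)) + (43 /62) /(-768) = 396780791569 /3666432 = 108219.87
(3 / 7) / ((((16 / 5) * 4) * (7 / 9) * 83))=135 / 260288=0.00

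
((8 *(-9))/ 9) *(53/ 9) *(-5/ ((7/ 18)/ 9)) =38160/ 7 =5451.43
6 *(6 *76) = 2736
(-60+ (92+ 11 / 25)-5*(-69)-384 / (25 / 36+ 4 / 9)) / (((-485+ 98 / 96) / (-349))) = 691455552 / 23811775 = 29.04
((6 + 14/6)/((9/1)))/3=25/81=0.31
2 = 2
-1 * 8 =-8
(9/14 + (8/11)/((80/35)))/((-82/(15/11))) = -555/34727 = -0.02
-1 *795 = -795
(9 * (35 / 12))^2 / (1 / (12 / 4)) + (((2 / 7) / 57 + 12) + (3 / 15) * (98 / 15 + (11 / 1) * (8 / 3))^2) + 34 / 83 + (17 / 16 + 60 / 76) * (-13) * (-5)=122065817639 / 49675500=2457.26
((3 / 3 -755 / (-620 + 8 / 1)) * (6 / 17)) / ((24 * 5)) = 1367 / 208080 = 0.01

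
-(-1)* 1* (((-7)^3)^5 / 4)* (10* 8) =-94951230198860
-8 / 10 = -4 / 5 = -0.80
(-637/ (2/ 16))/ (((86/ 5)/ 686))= -8739640/ 43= -203247.44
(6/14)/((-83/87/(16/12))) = -348/581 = -0.60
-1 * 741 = -741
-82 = -82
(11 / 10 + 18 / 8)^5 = 1350125107 / 3200000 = 421.91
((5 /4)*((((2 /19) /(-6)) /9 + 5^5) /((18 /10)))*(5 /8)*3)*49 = 2454783625 /12312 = 199381.39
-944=-944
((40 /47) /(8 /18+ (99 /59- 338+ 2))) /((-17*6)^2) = -590 /2408116487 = -0.00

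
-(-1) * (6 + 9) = 15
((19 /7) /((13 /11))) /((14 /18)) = 1881 /637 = 2.95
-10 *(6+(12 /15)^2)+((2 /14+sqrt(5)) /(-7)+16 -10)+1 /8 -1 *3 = -124059 /1960 -sqrt(5) /7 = -63.61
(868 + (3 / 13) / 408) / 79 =1534625 / 139672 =10.99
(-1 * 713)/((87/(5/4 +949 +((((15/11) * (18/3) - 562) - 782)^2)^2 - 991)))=-132956527295330332213/5095068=-26095142850955.15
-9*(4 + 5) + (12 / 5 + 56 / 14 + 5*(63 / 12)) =-967 / 20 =-48.35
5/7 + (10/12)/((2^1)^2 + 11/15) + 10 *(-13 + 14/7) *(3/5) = -64719/994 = -65.11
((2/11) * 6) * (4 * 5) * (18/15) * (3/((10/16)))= 6912/55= 125.67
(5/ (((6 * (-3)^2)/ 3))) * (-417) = -695/ 6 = -115.83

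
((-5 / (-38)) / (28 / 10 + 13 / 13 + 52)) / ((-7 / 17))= -425 / 74214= -0.01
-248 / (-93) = 8 / 3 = 2.67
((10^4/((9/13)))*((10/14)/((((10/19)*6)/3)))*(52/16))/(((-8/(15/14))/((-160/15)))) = 20068750/441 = 45507.37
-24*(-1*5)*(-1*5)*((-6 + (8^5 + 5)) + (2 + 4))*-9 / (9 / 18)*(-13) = -4601329200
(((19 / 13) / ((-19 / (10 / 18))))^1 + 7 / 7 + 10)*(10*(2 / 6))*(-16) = -205120 / 351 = -584.39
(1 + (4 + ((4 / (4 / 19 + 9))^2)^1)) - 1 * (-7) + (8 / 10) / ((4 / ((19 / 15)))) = 1143103 / 91875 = 12.44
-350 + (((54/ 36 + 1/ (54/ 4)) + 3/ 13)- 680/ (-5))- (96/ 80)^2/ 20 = -18626443/ 87750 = -212.27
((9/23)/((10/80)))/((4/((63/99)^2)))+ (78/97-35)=-9145657/269951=-33.88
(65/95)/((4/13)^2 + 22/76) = 4394/2467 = 1.78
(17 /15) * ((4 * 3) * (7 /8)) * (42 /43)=2499 /215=11.62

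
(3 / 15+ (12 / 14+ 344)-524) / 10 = -6263 / 350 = -17.89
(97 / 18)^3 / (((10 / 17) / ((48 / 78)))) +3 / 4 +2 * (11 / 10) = 6318005 / 37908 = 166.67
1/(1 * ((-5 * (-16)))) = 1/80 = 0.01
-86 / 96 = -43 / 48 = -0.90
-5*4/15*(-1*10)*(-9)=-120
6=6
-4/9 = -0.44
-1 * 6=-6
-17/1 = -17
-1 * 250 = -250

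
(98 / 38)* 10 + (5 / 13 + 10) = 8935 / 247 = 36.17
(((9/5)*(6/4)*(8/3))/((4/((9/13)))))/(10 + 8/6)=243/2210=0.11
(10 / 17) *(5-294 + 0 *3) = -170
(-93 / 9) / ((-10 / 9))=9.30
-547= -547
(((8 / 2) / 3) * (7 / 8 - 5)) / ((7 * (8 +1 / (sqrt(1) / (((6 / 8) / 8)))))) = -176 / 1813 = -0.10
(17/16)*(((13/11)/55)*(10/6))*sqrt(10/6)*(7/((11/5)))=7735*sqrt(15)/191664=0.16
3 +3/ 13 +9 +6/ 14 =1152/ 91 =12.66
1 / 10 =0.10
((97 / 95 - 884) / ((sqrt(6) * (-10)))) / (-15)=-27961 * sqrt(6) / 28500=-2.40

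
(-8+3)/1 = -5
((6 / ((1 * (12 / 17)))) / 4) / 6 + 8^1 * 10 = 3857 / 48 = 80.35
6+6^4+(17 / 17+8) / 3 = 1305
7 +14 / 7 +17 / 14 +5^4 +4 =8949 / 14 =639.21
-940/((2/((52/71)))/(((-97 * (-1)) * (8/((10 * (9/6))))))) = -17807.92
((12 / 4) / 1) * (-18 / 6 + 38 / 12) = 1 / 2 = 0.50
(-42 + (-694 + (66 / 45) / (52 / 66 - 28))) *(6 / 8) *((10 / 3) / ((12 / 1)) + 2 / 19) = -216469771 / 1023720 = -211.45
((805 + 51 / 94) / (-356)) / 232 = -75721 / 7763648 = -0.01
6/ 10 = 3/ 5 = 0.60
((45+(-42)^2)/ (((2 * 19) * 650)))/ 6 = 603/ 49400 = 0.01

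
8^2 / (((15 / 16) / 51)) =17408 / 5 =3481.60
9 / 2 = 4.50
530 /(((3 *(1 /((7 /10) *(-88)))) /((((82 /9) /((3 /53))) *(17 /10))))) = -1206049768 /405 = -2977900.66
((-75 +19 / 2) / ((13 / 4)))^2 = 68644 / 169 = 406.18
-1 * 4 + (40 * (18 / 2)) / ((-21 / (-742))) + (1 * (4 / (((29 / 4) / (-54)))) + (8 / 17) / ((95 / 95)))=6254532 / 493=12686.68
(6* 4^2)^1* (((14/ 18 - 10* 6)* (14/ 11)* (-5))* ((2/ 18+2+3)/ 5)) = 10984064/ 297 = 36983.38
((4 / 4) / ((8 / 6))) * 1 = 3 / 4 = 0.75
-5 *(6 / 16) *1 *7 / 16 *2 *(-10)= 16.41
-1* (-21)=21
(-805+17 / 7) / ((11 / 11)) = -802.57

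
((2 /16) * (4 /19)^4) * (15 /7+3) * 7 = 1152 /130321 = 0.01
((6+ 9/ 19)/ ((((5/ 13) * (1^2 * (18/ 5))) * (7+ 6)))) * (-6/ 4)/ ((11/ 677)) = -27757/ 836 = -33.20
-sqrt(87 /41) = -sqrt(3567) /41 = -1.46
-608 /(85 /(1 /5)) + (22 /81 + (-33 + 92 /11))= -9768053 /378675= -25.80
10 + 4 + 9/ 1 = 23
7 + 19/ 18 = 145/ 18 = 8.06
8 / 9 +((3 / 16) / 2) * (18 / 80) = 10483 / 11520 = 0.91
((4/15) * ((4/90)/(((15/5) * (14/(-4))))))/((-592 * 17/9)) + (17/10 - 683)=-1349893753/1981350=-681.30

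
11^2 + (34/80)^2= 193889/1600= 121.18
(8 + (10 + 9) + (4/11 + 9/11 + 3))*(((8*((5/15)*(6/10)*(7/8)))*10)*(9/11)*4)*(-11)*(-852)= 147286944/11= 13389722.18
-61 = -61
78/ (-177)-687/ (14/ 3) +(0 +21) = -104617/ 826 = -126.65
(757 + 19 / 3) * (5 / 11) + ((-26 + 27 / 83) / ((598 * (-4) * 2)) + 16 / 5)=22942377631 / 65516880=350.18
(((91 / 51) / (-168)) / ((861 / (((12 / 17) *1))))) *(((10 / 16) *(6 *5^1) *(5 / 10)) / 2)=-325 / 7962528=-0.00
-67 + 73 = 6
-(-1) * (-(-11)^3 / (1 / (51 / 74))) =67881 / 74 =917.31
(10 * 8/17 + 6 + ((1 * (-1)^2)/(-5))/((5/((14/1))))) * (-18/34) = -5.37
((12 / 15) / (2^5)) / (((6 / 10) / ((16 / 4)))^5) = 80000 / 243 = 329.22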